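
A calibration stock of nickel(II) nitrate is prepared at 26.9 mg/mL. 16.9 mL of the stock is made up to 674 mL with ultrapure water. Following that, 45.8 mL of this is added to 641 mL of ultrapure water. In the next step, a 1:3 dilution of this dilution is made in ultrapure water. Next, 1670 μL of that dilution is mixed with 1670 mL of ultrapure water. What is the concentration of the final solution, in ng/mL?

Overall dilution factor = 39.88 × 15.00 × 3 × 1001 = 1.80 × 10⁶.
26.9 mg/mL / 1.80 × 10⁶ = 1.50 × 10⁻⁵ mg/mL = 15.0 ng/mL.

15.0 ng/mL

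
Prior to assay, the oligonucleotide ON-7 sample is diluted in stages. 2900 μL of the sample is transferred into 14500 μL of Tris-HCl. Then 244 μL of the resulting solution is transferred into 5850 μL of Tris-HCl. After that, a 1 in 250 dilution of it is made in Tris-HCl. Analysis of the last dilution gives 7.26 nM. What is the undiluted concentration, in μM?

272 μM

Overall dilution factor = 6 × 24.98 × 250 = 3.75 × 10⁴.
Original = 7.26 nM × 3.75 × 10⁴ = 2.72 × 10⁵ nM = 272 μM.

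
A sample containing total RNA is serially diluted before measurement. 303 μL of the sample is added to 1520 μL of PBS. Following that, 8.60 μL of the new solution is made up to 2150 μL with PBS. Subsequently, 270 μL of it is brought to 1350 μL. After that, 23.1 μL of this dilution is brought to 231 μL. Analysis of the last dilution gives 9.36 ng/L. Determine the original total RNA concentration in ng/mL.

704 ng/mL

Overall dilution factor = 6.017 × 250 × 5 × 10 = 7.52 × 10⁴.
Original = 9.36 ng/L × 7.52 × 10⁴ = 7.04 × 10⁵ ng/L = 704 ng/mL.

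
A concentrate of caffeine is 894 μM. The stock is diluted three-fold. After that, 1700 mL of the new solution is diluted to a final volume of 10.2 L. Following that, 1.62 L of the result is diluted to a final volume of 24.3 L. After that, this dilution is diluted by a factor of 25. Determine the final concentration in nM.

132 nM

Overall dilution factor = 3 × 6 × 15 × 25 = 6750.
894 μM / 6750 = 0.132 μM = 132 nM.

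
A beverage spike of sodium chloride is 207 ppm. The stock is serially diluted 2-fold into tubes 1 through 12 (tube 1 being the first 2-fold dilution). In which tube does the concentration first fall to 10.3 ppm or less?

tube 5

Tube n has concentration 207 ppm / 2ⁿ.
Need 2ⁿ ≥ 207 ppm / 10.3 ppm = 20.1, so n ≥ 4.33.
First such tube: n = 5.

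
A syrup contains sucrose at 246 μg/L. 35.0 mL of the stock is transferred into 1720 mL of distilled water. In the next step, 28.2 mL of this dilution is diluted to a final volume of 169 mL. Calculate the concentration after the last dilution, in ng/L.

819 ng/L

Overall dilution factor = 50.14 × 5.993 = 301.
246 μg/L / 301 = 0.819 μg/L = 819 ng/L.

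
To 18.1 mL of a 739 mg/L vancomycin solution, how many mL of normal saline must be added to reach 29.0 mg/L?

443 mL

V₂ = C₁V₁/C₂ = 739 × 18.1 / 29.0 = 461 mL.
Diluent to add = V₂ − V₁ = 461 − 18.1 = 443 mL.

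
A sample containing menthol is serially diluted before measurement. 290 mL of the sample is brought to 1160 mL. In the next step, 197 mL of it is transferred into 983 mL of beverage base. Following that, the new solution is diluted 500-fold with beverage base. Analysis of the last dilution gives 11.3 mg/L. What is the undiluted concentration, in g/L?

Overall dilution factor = 4 × 5.990 × 500 = 1.20 × 10⁴.
Original = 11.3 mg/L × 1.20 × 10⁴ = 1.35 × 10⁵ mg/L = 135 g/L.

135 g/L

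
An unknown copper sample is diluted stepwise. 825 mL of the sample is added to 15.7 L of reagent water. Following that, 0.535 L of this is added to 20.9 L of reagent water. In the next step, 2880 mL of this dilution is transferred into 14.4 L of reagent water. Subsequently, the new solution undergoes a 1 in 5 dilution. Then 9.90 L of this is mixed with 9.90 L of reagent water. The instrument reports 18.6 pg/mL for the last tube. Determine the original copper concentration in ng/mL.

Overall dilution factor = 20.03 × 40.07 × 6 × 5 × 2 = 4.82 × 10⁴.
Original = 18.6 pg/mL × 4.82 × 10⁴ = 8.96 × 10⁵ pg/mL = 896 ng/mL.

896 ng/mL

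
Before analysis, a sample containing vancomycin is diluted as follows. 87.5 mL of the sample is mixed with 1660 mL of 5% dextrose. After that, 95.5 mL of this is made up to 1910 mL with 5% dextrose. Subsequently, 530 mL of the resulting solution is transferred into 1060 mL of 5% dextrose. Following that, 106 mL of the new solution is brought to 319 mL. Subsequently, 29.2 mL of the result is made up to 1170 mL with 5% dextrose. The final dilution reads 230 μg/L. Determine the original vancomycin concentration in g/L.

Overall dilution factor = 19.97 × 20 × 3 × 3.009 × 40.07 = 1.44 × 10⁵.
Original = 230 μg/L × 1.44 × 10⁵ = 3.32 × 10⁷ μg/L = 33.2 g/L.

33.2 g/L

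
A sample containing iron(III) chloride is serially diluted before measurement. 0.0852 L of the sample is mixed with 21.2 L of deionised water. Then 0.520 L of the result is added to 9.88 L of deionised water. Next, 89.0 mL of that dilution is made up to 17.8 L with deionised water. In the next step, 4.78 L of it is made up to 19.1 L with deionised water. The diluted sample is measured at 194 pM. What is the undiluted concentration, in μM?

775 μM

Overall dilution factor = 249.8 × 20 × 200 × 3.996 = 3.99 × 10⁶.
Original = 194 pM × 3.99 × 10⁶ = 7.75 × 10⁸ pM = 775 μM.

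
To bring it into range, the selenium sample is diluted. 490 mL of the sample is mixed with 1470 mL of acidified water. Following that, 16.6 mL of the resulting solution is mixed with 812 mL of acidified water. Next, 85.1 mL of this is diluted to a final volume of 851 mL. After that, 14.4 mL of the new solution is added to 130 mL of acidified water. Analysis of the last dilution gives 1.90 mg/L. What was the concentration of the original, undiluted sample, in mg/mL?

Overall dilution factor = 4 × 49.92 × 10 × 10.03 = 2.00 × 10⁴.
Original = 1.90 mg/L × 2.00 × 10⁴ = 3.80 × 10⁴ mg/L = 38.0 mg/mL.

38.0 mg/mL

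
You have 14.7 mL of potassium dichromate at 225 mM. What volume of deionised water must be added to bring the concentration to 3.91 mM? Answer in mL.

831 mL

V₂ = C₁V₁/C₂ = 225 × 14.7 / 3.91 = 846 mL.
Diluent to add = V₂ − V₁ = 846 − 14.7 = 831 mL.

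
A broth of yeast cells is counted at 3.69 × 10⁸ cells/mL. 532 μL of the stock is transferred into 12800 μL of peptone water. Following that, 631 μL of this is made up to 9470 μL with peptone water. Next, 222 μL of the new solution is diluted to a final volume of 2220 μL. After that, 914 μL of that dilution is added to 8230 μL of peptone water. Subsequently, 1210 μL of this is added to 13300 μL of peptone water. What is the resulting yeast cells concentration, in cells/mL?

Overall dilution factor = 25.06 × 15.01 × 10 × 10.00 × 11.99 = 4.51 × 10⁵.
3.69 × 10⁸ cells/mL / 4.51 × 10⁵ = 818 cells/mL.

818 cells/mL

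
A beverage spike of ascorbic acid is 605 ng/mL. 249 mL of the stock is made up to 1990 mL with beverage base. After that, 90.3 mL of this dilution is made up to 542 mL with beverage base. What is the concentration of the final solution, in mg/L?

Overall dilution factor = 7.992 × 6.002 = 48.0.
605 ng/mL / 48.0 = 12.6 ng/mL = 0.0126 mg/L.

0.0126 mg/L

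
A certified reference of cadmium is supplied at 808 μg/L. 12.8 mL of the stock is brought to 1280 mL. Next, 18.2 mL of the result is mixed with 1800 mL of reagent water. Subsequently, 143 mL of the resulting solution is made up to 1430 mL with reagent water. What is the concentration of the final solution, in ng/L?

Overall dilution factor = 100 × 99.90 × 10 = 9.99 × 10⁴.
808 μg/L / 9.99 × 10⁴ = 8.09 × 10⁻³ μg/L = 8.09 ng/L.

8.09 ng/L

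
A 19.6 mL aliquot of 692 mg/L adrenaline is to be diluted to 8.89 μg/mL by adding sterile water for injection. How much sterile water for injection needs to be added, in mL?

8.89 μg/mL = 8.89 mg/L.
V₂ = C₁V₁/C₂ = 692 × 19.6 / 8.89 = 1526 mL.
Diluent to add = V₂ − V₁ = 1526 − 19.6 = 1510 mL.

1510 mL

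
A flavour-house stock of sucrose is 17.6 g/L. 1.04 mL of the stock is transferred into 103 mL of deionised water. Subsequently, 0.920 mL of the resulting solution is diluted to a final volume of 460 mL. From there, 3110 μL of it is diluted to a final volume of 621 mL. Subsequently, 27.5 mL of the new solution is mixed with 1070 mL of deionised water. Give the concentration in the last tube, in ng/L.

Overall dilution factor = 100.0 × 500 × 199.7 × 39.91 = 3.99 × 10⁸.
17.6 g/L / 3.99 × 10⁸ = 4.42 × 10⁻⁸ g/L = 44.2 ng/L.

44.2 ng/L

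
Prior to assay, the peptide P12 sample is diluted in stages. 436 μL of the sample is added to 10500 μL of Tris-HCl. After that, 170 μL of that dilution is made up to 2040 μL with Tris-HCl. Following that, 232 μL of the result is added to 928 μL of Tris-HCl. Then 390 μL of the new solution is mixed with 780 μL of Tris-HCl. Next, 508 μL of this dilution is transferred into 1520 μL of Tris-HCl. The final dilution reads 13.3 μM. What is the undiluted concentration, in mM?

Overall dilution factor = 25.08 × 12 × 5 × 3 × 3.992 = 1.80 × 10⁴.
Original = 13.3 μM × 1.80 × 10⁴ = 2.40 × 10⁵ μM = 240 mM.

240 mM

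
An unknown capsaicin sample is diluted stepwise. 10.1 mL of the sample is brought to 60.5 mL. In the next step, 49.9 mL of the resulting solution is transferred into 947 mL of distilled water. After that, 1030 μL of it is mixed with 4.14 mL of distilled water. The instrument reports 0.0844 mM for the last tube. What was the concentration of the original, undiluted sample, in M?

Overall dilution factor = 5.990 × 19.98 × 5.019 = 601.
Original = 0.0844 mM × 601 = 50.7 mM = 0.0507 M.

0.0507 M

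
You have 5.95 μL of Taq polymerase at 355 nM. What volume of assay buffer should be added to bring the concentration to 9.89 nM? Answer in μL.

V₂ = C₁V₁/C₂ = 355 × 5.95 / 9.89 = 214 μL.
Diluent to add = V₂ − V₁ = 214 − 5.95 = 208 μL.

208 μL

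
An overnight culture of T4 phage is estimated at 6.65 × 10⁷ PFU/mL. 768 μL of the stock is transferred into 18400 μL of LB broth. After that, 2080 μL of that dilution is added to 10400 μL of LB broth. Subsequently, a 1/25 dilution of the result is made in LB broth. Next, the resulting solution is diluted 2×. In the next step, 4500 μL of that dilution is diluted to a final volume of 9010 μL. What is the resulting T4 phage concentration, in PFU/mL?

4440 PFU/mL

Overall dilution factor = 24.96 × 6 × 25 × 2 × 2.002 = 1.50 × 10⁴.
6.65 × 10⁷ PFU/mL / 1.50 × 10⁴ = 4440 PFU/mL.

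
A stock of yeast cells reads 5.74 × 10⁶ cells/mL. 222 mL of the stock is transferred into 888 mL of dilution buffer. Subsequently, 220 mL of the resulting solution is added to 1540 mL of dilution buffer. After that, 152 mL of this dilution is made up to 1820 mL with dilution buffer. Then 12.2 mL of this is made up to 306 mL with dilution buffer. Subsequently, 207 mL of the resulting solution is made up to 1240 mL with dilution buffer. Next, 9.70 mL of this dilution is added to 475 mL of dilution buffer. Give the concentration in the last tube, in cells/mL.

1.60 cells/mL

Overall dilution factor = 5 × 8 × 11.97 × 25.08 × 5.990 × 49.97 = 3.60 × 10⁶.
5.74 × 10⁶ cells/mL / 3.60 × 10⁶ = 1.60 cells/mL.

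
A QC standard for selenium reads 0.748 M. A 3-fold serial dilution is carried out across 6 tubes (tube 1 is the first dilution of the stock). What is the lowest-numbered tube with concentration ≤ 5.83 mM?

tube 5

Tube n has concentration 0.748 M / 3ⁿ.
Need 3ⁿ ≥ 0.748 M / 5.83 mM = 128, so n ≥ 4.42.
First such tube: n = 5.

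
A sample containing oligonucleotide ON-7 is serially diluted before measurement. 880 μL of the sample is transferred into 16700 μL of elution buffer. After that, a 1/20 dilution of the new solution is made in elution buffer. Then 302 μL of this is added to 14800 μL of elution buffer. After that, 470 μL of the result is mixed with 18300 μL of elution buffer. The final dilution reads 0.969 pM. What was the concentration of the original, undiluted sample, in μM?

0.773 μM

Overall dilution factor = 19.98 × 20 × 50.01 × 39.94 = 7.98 × 10⁵.
Original = 0.969 pM × 7.98 × 10⁵ = 7.73 × 10⁵ pM = 0.773 μM.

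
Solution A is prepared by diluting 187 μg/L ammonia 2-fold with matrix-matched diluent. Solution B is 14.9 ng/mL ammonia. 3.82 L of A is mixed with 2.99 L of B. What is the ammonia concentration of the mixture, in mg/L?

C_A = 187 μg/L / 2 = 93.5 μg/L.
C_B = 14.9 ng/mL = 14.9 μg/L.
C_mix = (C_A·V_A + C_B·V_B)/(V_A + V_B) = (93.5×3.82 + 14.9×2.99) / 6.810 = 59.0 μg/L = 0.0590 mg/L.

0.0590 mg/L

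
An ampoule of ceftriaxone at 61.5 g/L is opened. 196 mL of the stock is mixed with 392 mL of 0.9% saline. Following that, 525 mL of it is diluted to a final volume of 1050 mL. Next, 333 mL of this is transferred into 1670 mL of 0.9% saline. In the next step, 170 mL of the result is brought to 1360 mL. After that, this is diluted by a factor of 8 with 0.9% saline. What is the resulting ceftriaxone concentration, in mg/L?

26.6 mg/L

Overall dilution factor = 3 × 2 × 6.015 × 8 × 8 = 2310.
61.5 g/L / 2310 = 0.0266 g/L = 26.6 mg/L.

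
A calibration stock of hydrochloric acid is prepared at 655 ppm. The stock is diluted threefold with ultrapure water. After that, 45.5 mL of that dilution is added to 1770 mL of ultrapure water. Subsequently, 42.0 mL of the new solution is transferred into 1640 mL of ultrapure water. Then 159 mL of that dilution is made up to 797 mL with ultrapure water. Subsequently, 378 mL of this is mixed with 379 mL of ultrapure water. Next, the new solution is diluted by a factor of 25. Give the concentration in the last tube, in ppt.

544 ppt

Overall dilution factor = 3 × 39.90 × 40.05 × 5.013 × 2.003 × 25 = 1.20 × 10⁶.
655 ppm / 1.20 × 10⁶ = 5.44 × 10⁻⁴ ppm = 544 ppt.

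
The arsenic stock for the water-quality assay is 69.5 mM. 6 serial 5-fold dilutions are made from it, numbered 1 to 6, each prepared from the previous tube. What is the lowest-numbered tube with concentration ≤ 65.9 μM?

tube 5

Tube n has concentration 69.5 mM / 5ⁿ.
Need 5ⁿ ≥ 69.5 mM / 65.9 μM = 1055, so n ≥ 4.33.
First such tube: n = 5.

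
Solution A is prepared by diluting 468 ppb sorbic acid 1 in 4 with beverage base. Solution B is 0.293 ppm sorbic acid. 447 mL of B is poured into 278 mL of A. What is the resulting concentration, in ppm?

C_A = 468 ppb / 4 = 117 ppb.
C_B = 0.293 ppm = 293 ppb.
C_mix = (C_A·V_A + C_B·V_B)/(V_A + V_B) = (117×278 + 293×447) / 725.0 = 226 ppb = 0.226 ppm.

0.226 ppm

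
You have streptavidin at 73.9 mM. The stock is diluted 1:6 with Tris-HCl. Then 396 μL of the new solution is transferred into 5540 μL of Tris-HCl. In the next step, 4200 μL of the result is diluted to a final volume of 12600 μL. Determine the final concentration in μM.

274 μM

Overall dilution factor = 6 × 14.99 × 3 = 270.
73.9 mM / 270 = 0.274 mM = 274 μM.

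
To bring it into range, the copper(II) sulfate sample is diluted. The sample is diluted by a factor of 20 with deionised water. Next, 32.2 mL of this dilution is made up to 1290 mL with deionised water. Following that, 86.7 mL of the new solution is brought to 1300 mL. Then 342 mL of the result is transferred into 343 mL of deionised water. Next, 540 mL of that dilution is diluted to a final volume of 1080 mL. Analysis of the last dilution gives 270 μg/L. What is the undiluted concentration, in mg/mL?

13.0 mg/mL

Overall dilution factor = 20 × 40.06 × 14.99 × 2.003 × 2 = 4.81 × 10⁴.
Original = 270 μg/L × 4.81 × 10⁴ = 1.30 × 10⁷ μg/L = 13.0 mg/mL.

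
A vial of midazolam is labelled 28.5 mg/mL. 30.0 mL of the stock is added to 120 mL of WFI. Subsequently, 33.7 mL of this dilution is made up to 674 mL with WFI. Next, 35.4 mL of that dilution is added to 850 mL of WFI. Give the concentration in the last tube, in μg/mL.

Overall dilution factor = 5 × 20 × 25.01 = 2501.
28.5 mg/mL / 2501 = 0.0114 mg/mL = 11.4 μg/mL.

11.4 μg/mL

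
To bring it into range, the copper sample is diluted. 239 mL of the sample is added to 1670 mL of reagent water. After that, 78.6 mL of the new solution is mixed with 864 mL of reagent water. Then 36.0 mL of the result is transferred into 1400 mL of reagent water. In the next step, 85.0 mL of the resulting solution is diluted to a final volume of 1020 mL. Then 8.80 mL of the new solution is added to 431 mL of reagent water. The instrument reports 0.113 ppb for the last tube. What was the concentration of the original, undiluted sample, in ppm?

259 ppm

Overall dilution factor = 7.987 × 11.99 × 39.89 × 12 × 49.98 = 2.29 × 10⁶.
Original = 0.113 ppb × 2.29 × 10⁶ = 2.59 × 10⁵ ppb = 259 ppm.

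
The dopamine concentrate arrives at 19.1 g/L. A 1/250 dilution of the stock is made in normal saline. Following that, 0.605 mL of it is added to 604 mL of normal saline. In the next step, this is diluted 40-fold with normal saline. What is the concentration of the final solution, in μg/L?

Overall dilution factor = 250 × 999.3 × 40 = 9.99 × 10⁶.
19.1 g/L / 9.99 × 10⁶ = 1.91 × 10⁻⁶ g/L = 1.91 μg/L.

1.91 μg/L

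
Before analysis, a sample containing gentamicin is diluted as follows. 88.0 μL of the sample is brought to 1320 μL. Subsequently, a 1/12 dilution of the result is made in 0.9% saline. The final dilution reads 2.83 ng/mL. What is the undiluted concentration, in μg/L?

509 μg/L

Overall dilution factor = 15 × 12 = 180.
Original = 2.83 ng/mL × 180 = 509 ng/mL = 509 μg/L.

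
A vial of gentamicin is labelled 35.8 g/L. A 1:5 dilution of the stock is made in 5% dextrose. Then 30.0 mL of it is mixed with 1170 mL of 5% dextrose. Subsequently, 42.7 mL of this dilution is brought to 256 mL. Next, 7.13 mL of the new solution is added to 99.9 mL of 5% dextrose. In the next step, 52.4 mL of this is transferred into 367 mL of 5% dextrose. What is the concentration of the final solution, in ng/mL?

249 ng/mL

Overall dilution factor = 5 × 40 × 5.995 × 15.01 × 8.004 = 1.44 × 10⁵.
35.8 g/L / 1.44 × 10⁵ = 2.49 × 10⁻⁴ g/L = 249 ng/mL.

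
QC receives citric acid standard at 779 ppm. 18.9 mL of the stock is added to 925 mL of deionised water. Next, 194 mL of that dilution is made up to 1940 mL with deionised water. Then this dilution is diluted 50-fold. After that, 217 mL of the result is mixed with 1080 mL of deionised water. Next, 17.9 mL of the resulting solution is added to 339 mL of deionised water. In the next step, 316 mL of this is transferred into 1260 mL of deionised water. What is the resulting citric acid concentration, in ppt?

52.5 ppt

Overall dilution factor = 49.94 × 10 × 50 × 5.977 × 19.94 × 4.987 = 1.48 × 10⁷.
779 ppm / 1.48 × 10⁷ = 5.25 × 10⁻⁵ ppm = 52.5 ppt.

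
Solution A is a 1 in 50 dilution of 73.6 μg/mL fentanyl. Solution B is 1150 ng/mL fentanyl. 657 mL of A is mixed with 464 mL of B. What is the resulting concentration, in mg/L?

C_A = 73.6 μg/mL / 50 = 1.47 μg/mL.
C_B = 1150 ng/mL = 1.15 μg/mL.
C_mix = (C_A·V_A + C_B·V_B)/(V_A + V_B) = (1.47×657 + 1.15×464) / 1121 = 1.34 μg/mL = 1.34 mg/L.

1.34 mg/L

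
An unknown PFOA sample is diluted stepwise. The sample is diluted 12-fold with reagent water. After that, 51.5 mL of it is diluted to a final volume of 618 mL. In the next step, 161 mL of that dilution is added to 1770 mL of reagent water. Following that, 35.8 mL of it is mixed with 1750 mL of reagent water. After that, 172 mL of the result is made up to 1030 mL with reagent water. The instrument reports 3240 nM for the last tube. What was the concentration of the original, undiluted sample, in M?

1.67 M

Overall dilution factor = 12 × 12 × 11.99 × 49.88 × 5.988 = 5.16 × 10⁵.
Original = 3240 nM × 5.16 × 10⁵ = 1.67 × 10⁹ nM = 1.67 M.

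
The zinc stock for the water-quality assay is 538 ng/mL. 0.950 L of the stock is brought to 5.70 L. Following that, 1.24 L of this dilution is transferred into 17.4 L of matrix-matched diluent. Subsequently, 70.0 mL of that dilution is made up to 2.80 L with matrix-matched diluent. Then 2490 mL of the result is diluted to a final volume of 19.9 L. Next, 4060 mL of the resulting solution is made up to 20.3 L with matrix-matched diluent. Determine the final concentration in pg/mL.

3.73 pg/mL

Overall dilution factor = 6 × 15.03 × 40 × 7.992 × 5 = 1.44 × 10⁵.
538 ng/mL / 1.44 × 10⁵ = 3.73 × 10⁻³ ng/mL = 3.73 pg/mL.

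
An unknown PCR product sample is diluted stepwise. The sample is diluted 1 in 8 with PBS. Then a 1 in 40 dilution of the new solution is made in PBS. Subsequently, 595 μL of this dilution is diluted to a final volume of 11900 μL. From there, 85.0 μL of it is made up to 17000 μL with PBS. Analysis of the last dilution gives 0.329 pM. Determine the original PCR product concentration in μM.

0.421 μM

Overall dilution factor = 8 × 40 × 20 × 200 = 1.28 × 10⁶.
Original = 0.329 pM × 1.28 × 10⁶ = 4.21 × 10⁵ pM = 0.421 μM.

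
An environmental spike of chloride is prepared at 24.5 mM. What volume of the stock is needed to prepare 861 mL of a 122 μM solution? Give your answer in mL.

4.29 mL

122 μM = 0.122 mM.
V₁ = C₂V₂/C₁ = 0.122 × 861 / 24.5 = 4.29 mL.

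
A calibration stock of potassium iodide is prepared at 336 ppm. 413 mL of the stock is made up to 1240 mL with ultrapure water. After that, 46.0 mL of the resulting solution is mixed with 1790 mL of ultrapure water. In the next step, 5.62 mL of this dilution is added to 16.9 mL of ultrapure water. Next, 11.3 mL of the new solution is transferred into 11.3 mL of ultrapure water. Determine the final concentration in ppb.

Overall dilution factor = 3.002 × 39.91 × 4.007 × 2 = 960.
336 ppm / 960 = 0.350 ppm = 350 ppb.

350 ppb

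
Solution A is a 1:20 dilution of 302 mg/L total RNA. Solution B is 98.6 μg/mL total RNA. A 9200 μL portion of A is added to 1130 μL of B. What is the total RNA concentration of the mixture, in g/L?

0.0242 g/L

C_A = 302 mg/L / 20 = 15.1 mg/L.
C_B = 98.6 μg/mL = 98.6 mg/L.
C_mix = (C_A·V_A + C_B·V_B)/(V_A + V_B) = (15.1×9200 + 98.6×1130) / 10330 = 24.2 mg/L = 0.0242 g/L.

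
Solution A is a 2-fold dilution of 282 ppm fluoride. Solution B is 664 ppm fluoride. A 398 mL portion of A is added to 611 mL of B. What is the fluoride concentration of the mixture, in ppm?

458 ppm

C_A = 282 ppm / 2 = 141 ppm.
C_mix = (C_A·V_A + C_B·V_B)/(V_A + V_B) = (141×398 + 664×611) / 1009 = 458 ppm.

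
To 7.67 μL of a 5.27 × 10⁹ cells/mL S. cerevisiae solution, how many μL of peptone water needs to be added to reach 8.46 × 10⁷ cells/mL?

V₂ = C₁V₁/C₂ = 5.27 × 10⁹ × 7.67 / 8.46 × 10⁷ = 478 μL.
Diluent to add = V₂ − V₁ = 478 − 7.67 = 470 μL.

470 μL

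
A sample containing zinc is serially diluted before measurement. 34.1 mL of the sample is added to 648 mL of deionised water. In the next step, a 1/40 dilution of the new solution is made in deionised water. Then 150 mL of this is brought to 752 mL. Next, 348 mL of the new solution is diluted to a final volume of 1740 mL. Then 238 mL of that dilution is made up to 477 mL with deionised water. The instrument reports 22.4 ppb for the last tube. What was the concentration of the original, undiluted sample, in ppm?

900 ppm

Overall dilution factor = 20.00 × 40 × 5.013 × 5 × 2.004 = 4.02 × 10⁴.
Original = 22.4 ppb × 4.02 × 10⁴ = 9.00 × 10⁵ ppb = 900 ppm.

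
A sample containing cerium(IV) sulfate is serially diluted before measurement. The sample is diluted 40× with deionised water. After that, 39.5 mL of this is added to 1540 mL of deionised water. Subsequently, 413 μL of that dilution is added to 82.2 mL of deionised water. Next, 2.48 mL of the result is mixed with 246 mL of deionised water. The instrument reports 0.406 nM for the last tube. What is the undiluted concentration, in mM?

Overall dilution factor = 40 × 39.99 × 200.0 × 100.2 = 3.21 × 10⁷.
Original = 0.406 nM × 3.21 × 10⁷ = 1.30 × 10⁷ nM = 13.0 mM.

13.0 mM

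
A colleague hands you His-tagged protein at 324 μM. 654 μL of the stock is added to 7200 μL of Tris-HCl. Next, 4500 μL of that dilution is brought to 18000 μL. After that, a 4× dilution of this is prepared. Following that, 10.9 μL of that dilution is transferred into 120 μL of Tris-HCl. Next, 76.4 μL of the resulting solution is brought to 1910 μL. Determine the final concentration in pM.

5620 pM

Overall dilution factor = 12.01 × 4 × 4 × 12.01 × 25 = 5.77 × 10⁴.
324 μM / 5.77 × 10⁴ = 5.62 × 10⁻³ μM = 5620 pM.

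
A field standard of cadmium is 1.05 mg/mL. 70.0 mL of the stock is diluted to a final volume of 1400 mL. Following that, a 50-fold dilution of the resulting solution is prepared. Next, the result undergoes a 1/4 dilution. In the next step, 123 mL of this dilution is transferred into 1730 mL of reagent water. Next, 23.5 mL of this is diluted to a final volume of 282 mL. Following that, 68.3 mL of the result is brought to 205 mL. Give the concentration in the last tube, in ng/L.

484 ng/L

Overall dilution factor = 20 × 50 × 4 × 15.07 × 12 × 3.001 = 2.17 × 10⁶.
1.05 mg/mL / 2.17 × 10⁶ = 4.84 × 10⁻⁷ mg/mL = 484 ng/L.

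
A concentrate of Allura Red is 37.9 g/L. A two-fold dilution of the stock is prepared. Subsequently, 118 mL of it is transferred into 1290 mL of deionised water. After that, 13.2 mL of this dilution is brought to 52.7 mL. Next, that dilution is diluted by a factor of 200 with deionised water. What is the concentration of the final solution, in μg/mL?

Overall dilution factor = 2 × 11.93 × 3.992 × 200 = 1.91 × 10⁴.
37.9 g/L / 1.91 × 10⁴ = 1.99 × 10⁻³ g/L = 1.99 μg/mL.

1.99 μg/mL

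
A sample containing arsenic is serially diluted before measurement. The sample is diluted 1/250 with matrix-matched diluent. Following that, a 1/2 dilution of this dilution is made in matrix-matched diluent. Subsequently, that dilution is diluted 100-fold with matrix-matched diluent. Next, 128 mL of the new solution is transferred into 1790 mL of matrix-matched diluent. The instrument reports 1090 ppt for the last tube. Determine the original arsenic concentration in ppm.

817 ppm

Overall dilution factor = 250 × 2 × 100 × 14.98 = 7.49 × 10⁵.
Original = 1090 ppt × 7.49 × 10⁵ = 8.17 × 10⁸ ppt = 817 ppm.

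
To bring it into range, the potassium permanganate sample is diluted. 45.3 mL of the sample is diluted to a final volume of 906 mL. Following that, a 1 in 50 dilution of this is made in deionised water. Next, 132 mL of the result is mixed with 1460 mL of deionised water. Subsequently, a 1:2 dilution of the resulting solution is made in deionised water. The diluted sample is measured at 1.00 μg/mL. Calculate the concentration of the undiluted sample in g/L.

Overall dilution factor = 20 × 50 × 12.06 × 2 = 2.41 × 10⁴.
Original = 1.00 μg/mL × 2.41 × 10⁴ = 2.41 × 10⁴ μg/mL = 24.1 g/L.

24.1 g/L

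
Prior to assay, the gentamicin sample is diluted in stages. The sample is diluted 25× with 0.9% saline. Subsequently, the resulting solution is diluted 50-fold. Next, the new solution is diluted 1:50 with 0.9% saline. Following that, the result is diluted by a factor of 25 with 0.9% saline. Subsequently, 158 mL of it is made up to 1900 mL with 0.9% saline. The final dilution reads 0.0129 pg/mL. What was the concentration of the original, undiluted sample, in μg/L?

Overall dilution factor = 25 × 50 × 50 × 25 × 12.03 = 1.88 × 10⁷.
Original = 0.0129 pg/mL × 1.88 × 10⁷ = 2.42 × 10⁵ pg/mL = 242 μg/L.

242 μg/L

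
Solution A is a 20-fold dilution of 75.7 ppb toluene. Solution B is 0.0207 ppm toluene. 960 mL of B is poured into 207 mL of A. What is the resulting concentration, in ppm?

0.0177 ppm

C_A = 75.7 ppb / 20 = 3.79 ppb.
C_B = 0.0207 ppm = 20.7 ppb.
C_mix = (C_A·V_A + C_B·V_B)/(V_A + V_B) = (3.79×207 + 20.7×960) / 1167 = 17.7 ppb = 0.0177 ppm.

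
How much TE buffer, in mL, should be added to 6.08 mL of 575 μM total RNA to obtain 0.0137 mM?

249 mL

0.0137 mM = 13.7 μM.
V₂ = C₁V₁/C₂ = 575 × 6.08 / 13.7 = 255 mL.
Diluent to add = V₂ − V₁ = 255 − 6.08 = 249 mL.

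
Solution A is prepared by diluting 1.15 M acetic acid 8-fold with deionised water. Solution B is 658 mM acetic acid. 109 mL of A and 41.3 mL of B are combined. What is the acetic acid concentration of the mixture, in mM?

C_A = 1.15 M / 8 = 0.144 M.
C_B = 658 mM = 0.658 M.
C_mix = (C_A·V_A + C_B·V_B)/(V_A + V_B) = (0.144×109 + 0.658×41.3) / 150.3 = 0.285 M = 285 mM.

285 mM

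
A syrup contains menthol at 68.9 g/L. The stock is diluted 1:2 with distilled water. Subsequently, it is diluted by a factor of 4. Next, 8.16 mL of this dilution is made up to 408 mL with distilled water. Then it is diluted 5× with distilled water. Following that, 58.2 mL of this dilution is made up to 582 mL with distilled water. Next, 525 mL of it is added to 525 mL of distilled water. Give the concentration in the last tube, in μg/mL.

1.72 μg/mL

Overall dilution factor = 2 × 4 × 50 × 5 × 10 × 2 = 4.00 × 10⁴.
68.9 g/L / 4.00 × 10⁴ = 1.72 × 10⁻³ g/L = 1.72 μg/mL.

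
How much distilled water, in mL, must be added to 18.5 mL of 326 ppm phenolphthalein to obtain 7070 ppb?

835 mL

7070 ppb = 7.07 ppm.
V₂ = C₁V₁/C₂ = 326 × 18.5 / 7.07 = 853 mL.
Diluent to add = V₂ − V₁ = 853 − 18.5 = 835 mL.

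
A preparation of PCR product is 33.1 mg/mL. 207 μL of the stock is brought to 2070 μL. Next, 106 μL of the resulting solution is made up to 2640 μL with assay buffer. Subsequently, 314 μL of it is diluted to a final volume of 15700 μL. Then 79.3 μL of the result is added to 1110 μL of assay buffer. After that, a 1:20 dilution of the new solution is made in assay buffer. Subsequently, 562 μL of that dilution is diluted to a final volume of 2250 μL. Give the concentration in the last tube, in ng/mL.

Overall dilution factor = 10 × 24.91 × 50 × 15.00 × 20 × 4.004 = 1.50 × 10⁷.
33.1 mg/mL / 1.50 × 10⁷ = 2.21 × 10⁻⁶ mg/mL = 2.21 ng/mL.

2.21 ng/mL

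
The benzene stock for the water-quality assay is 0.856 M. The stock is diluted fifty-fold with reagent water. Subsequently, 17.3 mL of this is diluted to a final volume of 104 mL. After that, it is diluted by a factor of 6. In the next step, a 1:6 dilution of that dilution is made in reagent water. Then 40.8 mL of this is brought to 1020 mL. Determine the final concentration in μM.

3.16 μM

Overall dilution factor = 50 × 6.012 × 6 × 6 × 25 = 2.71 × 10⁵.
0.856 M / 2.71 × 10⁵ = 3.16 × 10⁻⁶ M = 3.16 μM.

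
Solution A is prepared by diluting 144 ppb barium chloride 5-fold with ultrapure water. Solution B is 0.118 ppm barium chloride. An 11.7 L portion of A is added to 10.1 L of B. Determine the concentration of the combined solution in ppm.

C_A = 144 ppb / 5 = 28.8 ppb.
C_B = 0.118 ppm = 118 ppb.
C_mix = (C_A·V_A + C_B·V_B)/(V_A + V_B) = (28.8×11.7 + 118×10.1) / 21.80 = 70.1 ppb = 0.0701 ppm.

0.0701 ppm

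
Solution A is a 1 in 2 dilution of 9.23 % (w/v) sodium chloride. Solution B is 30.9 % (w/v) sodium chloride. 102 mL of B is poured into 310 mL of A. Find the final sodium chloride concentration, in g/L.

111 g/L

C_A = 9.23 % (w/v) / 2 = 4.62 % (w/v).
C_mix = (C_A·V_A + C_B·V_B)/(V_A + V_B) = (4.62×310 + 30.9×102) / 412.0 = 11.1 % (w/v) = 111 g/L.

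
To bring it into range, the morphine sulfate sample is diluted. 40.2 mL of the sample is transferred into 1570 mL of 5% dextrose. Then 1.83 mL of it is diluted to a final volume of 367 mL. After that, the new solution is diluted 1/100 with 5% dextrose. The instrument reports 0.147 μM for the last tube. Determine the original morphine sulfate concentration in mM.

Overall dilution factor = 40.05 × 200.5 × 100 = 8.03 × 10⁵.
Original = 0.147 μM × 8.03 × 10⁵ = 1.18 × 10⁵ μM = 118 mM.

118 mM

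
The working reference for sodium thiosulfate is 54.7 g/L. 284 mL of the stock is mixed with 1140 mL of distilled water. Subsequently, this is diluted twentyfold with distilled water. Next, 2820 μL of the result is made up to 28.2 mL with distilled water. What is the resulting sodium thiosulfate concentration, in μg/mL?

54.5 μg/mL

Overall dilution factor = 5.014 × 20 × 10 = 1003.
54.7 g/L / 1003 = 0.0545 g/L = 54.5 μg/mL.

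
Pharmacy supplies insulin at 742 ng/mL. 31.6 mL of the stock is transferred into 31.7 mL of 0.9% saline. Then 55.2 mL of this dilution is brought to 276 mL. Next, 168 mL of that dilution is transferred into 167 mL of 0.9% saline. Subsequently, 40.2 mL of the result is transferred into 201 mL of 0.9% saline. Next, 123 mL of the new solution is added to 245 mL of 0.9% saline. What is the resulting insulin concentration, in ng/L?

2070 ng/L

Overall dilution factor = 2.003 × 5 × 1.994 × 6 × 2.992 = 359.
742 ng/mL / 359 = 2.07 ng/mL = 2070 ng/L.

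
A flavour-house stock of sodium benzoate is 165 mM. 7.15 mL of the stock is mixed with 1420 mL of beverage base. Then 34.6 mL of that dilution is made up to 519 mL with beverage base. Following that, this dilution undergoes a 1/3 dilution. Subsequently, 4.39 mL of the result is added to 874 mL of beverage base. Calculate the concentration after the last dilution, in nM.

91.8 nM

Overall dilution factor = 199.6 × 15 × 3 × 200.1 = 1.80 × 10⁶.
165 mM / 1.80 × 10⁶ = 9.18 × 10⁻⁵ mM = 91.8 nM.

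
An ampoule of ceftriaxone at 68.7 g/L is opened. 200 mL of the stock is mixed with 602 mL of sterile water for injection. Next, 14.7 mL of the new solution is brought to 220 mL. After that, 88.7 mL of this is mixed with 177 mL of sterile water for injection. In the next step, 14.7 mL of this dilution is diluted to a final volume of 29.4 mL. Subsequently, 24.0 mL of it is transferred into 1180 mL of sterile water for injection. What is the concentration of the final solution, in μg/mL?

Overall dilution factor = 4.010 × 14.97 × 2.995 × 2 × 50.17 = 1.80 × 10⁴.
68.7 g/L / 1.80 × 10⁴ = 3.81 × 10⁻³ g/L = 3.81 μg/mL.

3.81 μg/mL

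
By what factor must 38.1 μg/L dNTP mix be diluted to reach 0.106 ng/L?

3.59 × 10⁵

Factor = C₀/C_target = 38.1 μg/L / 0.106 ng/L = 3.59 × 10⁵.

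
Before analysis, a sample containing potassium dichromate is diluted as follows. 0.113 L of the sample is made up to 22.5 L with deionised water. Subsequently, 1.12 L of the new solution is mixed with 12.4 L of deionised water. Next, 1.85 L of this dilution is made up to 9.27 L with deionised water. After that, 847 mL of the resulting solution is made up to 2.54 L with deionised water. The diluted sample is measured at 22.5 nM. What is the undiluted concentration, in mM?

Overall dilution factor = 199.1 × 12.07 × 5.011 × 2.999 = 3.61 × 10⁴.
Original = 22.5 nM × 3.61 × 10⁴ = 8.13 × 10⁵ nM = 0.813 mM.

0.813 mM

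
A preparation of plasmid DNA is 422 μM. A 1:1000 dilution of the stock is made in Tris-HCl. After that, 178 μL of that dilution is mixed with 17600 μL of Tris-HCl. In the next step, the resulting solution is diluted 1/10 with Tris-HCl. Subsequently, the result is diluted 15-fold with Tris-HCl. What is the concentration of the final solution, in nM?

Overall dilution factor = 1000 × 99.88 × 10 × 15 = 1.50 × 10⁷.
422 μM / 1.50 × 10⁷ = 2.82 × 10⁻⁵ μM = 0.0282 nM.

0.0282 nM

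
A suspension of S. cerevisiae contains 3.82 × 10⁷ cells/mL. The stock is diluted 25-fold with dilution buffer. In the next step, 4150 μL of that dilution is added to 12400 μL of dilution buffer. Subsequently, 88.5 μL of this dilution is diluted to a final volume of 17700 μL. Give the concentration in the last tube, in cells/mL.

1920 cells/mL

Overall dilution factor = 25 × 3.988 × 200 = 1.99 × 10⁴.
3.82 × 10⁷ cells/mL / 1.99 × 10⁴ = 1920 cells/mL.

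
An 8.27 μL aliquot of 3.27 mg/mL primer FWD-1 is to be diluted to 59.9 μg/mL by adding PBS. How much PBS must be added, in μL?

443 μL

59.9 μg/mL = 0.0599 mg/mL.
V₂ = C₁V₁/C₂ = 3.27 × 8.27 / 0.0599 = 451 μL.
Diluent to add = V₂ − V₁ = 451 − 8.27 = 443 μL.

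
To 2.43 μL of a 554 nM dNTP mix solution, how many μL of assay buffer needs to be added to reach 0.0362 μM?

34.8 μL

0.0362 μM = 36.2 nM.
V₂ = C₁V₁/C₂ = 554 × 2.43 / 36.2 = 37.2 μL.
Diluent to add = V₂ − V₁ = 37.2 − 2.43 = 34.8 μL.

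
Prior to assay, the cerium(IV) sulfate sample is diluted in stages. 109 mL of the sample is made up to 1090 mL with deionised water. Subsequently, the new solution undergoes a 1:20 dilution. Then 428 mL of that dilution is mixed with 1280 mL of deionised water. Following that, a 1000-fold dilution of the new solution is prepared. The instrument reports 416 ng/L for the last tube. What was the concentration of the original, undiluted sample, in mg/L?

Overall dilution factor = 10 × 20 × 3.991 × 1000 = 7.98 × 10⁵.
Original = 416 ng/L × 7.98 × 10⁵ = 3.32 × 10⁸ ng/L = 332 mg/L.

332 mg/L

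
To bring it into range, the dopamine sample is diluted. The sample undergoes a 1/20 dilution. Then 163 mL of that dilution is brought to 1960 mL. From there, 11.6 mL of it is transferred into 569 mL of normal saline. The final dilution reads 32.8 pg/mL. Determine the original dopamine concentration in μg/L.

Overall dilution factor = 20 × 12.02 × 50.05 = 1.20 × 10⁴.
Original = 32.8 pg/mL × 1.20 × 10⁴ = 3.95 × 10⁵ pg/mL = 395 μg/L.

395 μg/L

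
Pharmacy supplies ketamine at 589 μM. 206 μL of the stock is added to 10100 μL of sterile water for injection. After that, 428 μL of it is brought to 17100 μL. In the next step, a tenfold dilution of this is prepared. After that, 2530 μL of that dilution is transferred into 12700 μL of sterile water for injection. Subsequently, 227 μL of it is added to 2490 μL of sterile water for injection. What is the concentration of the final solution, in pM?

Overall dilution factor = 50.03 × 39.95 × 10 × 6.020 × 11.97 = 1.44 × 10⁶.
589 μM / 1.44 × 10⁶ = 4.09 × 10⁻⁴ μM = 409 pM.

409 pM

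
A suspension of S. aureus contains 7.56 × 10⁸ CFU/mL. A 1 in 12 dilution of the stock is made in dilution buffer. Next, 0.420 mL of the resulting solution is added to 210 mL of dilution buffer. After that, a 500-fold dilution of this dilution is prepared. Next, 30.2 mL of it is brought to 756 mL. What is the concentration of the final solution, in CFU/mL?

10.0 CFU/mL

Overall dilution factor = 12 × 501 × 500 × 25.03 = 7.52 × 10⁷.
7.56 × 10⁸ CFU/mL / 7.52 × 10⁷ = 10.0 CFU/mL.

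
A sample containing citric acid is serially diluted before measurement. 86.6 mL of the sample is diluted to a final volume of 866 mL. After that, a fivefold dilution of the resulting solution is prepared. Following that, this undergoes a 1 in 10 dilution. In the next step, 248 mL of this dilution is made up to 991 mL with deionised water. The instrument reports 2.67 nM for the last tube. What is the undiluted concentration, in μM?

5.33 μM

Overall dilution factor = 10 × 5 × 10 × 3.996 = 1998.
Original = 2.67 nM × 1998 = 5335 nM = 5.33 μM.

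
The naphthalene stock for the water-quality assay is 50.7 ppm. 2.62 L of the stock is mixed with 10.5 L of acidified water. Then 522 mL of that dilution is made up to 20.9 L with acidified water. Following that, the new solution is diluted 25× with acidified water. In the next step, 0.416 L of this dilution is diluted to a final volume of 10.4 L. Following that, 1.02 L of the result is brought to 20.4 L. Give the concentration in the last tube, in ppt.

20.2 ppt

Overall dilution factor = 5.008 × 40.04 × 25 × 25 × 20 = 2.51 × 10⁶.
50.7 ppm / 2.51 × 10⁶ = 2.02 × 10⁻⁵ ppm = 20.2 ppt.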